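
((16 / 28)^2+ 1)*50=3250/49 = 66.33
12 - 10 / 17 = 194/17 = 11.41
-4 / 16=-1/4 = -0.25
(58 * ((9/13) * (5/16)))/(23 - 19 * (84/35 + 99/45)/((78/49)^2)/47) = 35880975/63669566 = 0.56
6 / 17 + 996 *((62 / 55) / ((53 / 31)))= 32560794/49555 = 657.06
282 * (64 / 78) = 231.38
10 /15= 2/3 = 0.67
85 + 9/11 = 944/11 = 85.82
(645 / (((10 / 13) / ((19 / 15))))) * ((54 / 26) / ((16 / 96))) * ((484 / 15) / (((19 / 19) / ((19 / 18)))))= 11269698/25 = 450787.92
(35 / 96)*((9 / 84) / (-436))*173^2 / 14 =-149645/781312 = -0.19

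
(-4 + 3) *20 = -20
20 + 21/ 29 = 601/29 = 20.72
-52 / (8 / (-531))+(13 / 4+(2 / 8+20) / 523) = 3613709/1046 = 3454.79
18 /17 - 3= -33/17 = -1.94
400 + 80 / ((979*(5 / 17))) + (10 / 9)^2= 31839532/79299 = 401.51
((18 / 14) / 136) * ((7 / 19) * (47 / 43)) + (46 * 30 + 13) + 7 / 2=155168331/111112 = 1396.50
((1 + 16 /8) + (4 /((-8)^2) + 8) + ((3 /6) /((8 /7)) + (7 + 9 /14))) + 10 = 204/7 = 29.14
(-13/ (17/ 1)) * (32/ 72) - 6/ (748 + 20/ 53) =-1055591/3034296 = -0.35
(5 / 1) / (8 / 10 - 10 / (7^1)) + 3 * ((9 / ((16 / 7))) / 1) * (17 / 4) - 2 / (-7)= 209609/4928 = 42.53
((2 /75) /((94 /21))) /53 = 7/62275 = 0.00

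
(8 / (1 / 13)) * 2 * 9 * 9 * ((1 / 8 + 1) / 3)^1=6318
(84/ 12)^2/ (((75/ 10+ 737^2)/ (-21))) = -2058/1086353 = 0.00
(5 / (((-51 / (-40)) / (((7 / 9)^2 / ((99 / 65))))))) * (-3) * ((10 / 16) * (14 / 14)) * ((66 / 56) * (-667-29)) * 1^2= 3298750/1377 = 2395.61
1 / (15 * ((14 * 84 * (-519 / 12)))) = -1/762930 = 0.00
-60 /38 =-30/19 = -1.58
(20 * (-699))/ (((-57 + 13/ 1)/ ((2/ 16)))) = 3495/88 = 39.72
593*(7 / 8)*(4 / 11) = 4151/22 = 188.68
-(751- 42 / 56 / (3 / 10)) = -1497/2 = -748.50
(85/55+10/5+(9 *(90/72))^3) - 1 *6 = 1000647/704 = 1421.37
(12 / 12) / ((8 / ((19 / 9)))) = 19/72 = 0.26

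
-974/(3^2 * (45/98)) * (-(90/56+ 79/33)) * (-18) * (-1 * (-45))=-25206146/33 = -763822.61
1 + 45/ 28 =2.61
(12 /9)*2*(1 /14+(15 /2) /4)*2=218/21 = 10.38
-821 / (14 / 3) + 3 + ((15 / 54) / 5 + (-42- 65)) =-17632/63 = -279.87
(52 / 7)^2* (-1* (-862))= 47568.33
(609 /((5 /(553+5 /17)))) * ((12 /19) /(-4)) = -17184762/1615 = -10640.72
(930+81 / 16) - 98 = 837.06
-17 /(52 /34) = -289/26 = -11.12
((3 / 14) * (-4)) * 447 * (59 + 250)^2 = -256080042/7 = -36582863.14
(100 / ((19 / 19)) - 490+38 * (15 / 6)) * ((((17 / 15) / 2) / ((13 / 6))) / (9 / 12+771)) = -4012/40131 = -0.10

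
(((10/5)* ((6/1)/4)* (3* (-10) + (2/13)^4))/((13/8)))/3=-6854512/371293 = -18.46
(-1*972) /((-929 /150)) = 145800/929 = 156.94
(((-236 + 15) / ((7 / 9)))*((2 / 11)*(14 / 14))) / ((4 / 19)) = -37791/154 = -245.40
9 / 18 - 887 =-1773/2 = -886.50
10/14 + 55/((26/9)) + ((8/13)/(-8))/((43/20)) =154305/7826 = 19.72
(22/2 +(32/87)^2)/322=84283/2437218 = 0.03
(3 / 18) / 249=1/1494 = 0.00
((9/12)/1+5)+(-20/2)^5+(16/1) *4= -399721/4 = -99930.25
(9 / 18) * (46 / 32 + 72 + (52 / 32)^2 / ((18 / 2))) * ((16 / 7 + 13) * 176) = 99178.60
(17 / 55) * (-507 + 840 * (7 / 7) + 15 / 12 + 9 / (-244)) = 346579/3355 = 103.30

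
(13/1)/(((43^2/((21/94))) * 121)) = 273/21030526 = 0.00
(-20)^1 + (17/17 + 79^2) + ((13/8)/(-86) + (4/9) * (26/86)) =38527339/6192 = 6222.12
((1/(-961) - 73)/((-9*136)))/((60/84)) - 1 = -2695121/2940660 = -0.92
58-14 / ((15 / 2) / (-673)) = 19714/15 = 1314.27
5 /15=1/3 = 0.33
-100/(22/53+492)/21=-2650/274029 = -0.01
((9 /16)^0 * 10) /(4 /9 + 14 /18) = 90/11 = 8.18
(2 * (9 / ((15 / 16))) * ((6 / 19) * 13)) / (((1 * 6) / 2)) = 2496/95 = 26.27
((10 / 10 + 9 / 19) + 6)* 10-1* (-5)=1515/19 = 79.74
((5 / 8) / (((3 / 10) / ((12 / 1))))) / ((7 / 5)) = 125/7 = 17.86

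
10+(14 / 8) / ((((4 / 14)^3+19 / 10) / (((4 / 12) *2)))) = 209915/19791 = 10.61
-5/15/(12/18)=-1/2 = -0.50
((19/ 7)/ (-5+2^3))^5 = 2476099/4084101 = 0.61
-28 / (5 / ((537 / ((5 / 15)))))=-45108/5 = -9021.60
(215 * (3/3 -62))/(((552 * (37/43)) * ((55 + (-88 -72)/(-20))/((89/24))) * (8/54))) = -50191105/4574976 = -10.97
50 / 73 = 0.68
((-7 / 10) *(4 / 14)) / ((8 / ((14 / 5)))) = -7/100 = -0.07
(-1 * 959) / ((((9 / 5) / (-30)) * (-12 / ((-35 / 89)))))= 839125/1602 = 523.80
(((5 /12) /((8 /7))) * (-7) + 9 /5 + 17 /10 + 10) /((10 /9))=3153/320 = 9.85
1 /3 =0.33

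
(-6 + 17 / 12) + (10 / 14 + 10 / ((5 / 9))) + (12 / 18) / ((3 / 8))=15.91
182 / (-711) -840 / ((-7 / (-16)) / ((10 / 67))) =-13663394/47637 = -286.82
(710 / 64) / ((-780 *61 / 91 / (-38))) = 9443/11712 = 0.81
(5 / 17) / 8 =5/136 = 0.04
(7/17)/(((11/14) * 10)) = 49/935 = 0.05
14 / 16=7/8 = 0.88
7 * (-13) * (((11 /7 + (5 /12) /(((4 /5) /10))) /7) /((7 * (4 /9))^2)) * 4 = -399789/10976 = -36.42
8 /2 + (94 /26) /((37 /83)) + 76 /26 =7231/481 = 15.03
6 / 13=0.46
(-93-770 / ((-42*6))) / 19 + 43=13087/342 = 38.27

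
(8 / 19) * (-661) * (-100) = 528800/19 = 27831.58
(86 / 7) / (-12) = -43/42 = -1.02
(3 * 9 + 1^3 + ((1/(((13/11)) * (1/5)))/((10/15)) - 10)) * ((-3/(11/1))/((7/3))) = -5697/2002 = -2.85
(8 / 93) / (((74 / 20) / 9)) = 0.21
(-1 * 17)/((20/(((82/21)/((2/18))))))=-2091/70 = -29.87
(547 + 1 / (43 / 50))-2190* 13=-1200639/43 = -27921.84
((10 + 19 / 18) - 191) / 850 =-3239/15300 = -0.21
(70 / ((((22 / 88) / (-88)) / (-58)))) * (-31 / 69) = -44302720/69 = -642068.41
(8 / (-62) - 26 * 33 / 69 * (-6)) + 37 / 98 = 5230573/69874 = 74.86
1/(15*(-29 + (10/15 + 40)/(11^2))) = -121/52025 = 0.00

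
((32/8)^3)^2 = 4096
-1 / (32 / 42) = -21/16 = -1.31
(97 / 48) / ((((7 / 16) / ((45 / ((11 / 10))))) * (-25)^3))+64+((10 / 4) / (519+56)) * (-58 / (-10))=141709053/2213750 = 64.01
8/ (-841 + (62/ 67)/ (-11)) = -5896/619879 = -0.01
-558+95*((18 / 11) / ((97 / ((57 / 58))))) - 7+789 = 6979967/30943 = 225.57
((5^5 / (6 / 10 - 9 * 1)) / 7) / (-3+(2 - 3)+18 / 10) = 78125/3234 = 24.16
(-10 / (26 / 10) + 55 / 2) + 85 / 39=155/6 = 25.83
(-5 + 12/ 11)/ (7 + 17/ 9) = -387/880 = -0.44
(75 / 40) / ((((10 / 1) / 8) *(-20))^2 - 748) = -5/328 = -0.02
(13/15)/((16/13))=169/240 = 0.70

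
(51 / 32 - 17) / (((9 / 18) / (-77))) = 2372.56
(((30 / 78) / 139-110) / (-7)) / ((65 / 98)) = 556542/23491 = 23.69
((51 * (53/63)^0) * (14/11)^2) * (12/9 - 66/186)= 303212/3751 = 80.83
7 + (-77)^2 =5936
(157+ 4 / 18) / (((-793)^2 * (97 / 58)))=82070/548985177 = 0.00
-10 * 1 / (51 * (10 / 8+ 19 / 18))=-120/1411 = -0.09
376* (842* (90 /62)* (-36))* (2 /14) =-512879040/217 = -2363497.88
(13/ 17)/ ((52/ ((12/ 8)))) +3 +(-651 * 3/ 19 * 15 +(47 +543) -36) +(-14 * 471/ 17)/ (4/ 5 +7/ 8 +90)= -493251655/498712 = -989.05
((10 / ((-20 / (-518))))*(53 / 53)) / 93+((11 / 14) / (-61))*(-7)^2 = 24437/11346 = 2.15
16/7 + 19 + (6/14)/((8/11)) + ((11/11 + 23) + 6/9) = 1117/24 = 46.54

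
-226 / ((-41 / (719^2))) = 116833186/41 = 2849589.90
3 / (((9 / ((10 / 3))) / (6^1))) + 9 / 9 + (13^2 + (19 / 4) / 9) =6379/36 = 177.19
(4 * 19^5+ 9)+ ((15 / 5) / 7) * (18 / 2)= 69330862/7 = 9904408.86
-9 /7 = -1.29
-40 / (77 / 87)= -3480/77 = -45.19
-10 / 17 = -0.59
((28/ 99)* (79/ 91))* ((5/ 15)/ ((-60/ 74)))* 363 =-36.64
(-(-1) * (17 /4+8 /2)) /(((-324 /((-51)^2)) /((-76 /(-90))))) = -60401/1080 = -55.93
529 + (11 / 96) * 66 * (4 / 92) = 194793/368 = 529.33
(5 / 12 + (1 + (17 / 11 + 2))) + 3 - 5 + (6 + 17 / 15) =2221/220 = 10.10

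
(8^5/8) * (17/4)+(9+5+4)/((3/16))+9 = 17513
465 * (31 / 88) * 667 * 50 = 5462957.39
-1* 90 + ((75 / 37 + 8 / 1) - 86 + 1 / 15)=-92078/555 = -165.91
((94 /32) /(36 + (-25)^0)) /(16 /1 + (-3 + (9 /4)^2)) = 47/10693 = 0.00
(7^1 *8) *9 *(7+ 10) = 8568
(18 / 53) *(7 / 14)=9/53 = 0.17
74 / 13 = 5.69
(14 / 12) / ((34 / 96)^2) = 2688/289 = 9.30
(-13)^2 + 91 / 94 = 15977/94 = 169.97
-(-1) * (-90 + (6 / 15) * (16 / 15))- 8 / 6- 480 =-42818/75 = -570.91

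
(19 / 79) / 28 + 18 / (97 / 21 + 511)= 260467/5987884 = 0.04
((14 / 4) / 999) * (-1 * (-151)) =1057/1998 = 0.53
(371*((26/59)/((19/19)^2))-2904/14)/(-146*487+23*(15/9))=54438/88047883 = 0.00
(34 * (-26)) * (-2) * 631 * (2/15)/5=2231216/75 = 29749.55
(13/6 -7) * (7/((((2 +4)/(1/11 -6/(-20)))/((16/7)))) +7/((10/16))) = -5858/99 = -59.17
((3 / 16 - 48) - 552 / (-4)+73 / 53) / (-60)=-77647/50880 = -1.53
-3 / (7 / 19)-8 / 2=-85/7 = -12.14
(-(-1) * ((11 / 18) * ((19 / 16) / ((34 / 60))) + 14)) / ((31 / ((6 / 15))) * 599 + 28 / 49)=87283/265168584 = 0.00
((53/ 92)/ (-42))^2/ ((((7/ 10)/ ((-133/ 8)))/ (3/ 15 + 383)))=-25564709/14930496 = -1.71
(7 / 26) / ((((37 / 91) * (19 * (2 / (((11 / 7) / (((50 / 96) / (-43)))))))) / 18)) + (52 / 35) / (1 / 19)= -1533412/123025 = -12.46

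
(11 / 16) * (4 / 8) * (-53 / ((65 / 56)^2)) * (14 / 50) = -399938/105625 = -3.79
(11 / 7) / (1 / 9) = 99/7 = 14.14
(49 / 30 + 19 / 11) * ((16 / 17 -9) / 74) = -0.37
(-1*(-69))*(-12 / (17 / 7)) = -5796/17 = -340.94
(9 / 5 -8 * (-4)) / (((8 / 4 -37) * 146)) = -169/25550 = -0.01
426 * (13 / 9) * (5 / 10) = 923/3 = 307.67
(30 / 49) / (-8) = -15/196 = -0.08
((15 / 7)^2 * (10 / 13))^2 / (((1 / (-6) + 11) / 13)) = 6075000/405769 = 14.97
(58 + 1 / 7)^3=67419143/343 = 196557.27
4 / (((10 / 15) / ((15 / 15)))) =6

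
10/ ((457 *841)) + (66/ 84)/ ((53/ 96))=202933646/142589027 = 1.42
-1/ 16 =-0.06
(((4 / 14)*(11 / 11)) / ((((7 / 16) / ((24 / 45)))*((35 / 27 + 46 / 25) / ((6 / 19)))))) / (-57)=-23040/37447613 = 0.00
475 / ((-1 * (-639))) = 475/639 = 0.74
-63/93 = -21/31 = -0.68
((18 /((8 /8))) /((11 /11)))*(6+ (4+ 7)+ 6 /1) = 414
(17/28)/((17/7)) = 1/4 = 0.25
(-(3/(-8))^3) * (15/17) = 405/8704 = 0.05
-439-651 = -1090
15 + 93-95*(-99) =9513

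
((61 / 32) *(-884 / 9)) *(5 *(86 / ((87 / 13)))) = -37679395/3132 = -12030.46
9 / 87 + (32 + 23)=1598/29 = 55.10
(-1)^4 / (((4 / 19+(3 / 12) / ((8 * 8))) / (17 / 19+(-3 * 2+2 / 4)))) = -21.48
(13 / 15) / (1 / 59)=767/15 = 51.13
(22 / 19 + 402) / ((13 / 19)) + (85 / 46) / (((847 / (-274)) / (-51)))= 156945095/253253 = 619.72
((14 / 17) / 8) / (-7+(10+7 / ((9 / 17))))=63/9928 = 0.01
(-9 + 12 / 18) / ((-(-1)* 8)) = -25/24 = -1.04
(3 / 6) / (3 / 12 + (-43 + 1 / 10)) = -10/853 = -0.01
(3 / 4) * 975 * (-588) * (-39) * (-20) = -335380500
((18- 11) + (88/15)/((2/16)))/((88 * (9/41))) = 33169/11880 = 2.79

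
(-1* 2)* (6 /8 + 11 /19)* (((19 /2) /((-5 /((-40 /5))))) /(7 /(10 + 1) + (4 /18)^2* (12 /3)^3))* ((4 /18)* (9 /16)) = -89991/67660 = -1.33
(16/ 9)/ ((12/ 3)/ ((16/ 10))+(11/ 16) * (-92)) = -64/2187 = -0.03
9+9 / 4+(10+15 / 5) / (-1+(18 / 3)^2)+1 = 12.62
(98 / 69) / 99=98/6831 = 0.01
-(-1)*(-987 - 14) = -1001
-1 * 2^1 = -2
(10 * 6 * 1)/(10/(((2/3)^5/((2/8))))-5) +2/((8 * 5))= 15539/3580 = 4.34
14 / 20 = 7/10 = 0.70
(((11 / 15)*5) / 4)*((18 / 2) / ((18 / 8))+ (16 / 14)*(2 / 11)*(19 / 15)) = 1231/315 = 3.91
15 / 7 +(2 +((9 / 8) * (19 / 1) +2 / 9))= 12973/504 = 25.74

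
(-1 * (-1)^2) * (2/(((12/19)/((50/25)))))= -19/3 = -6.33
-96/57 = -32/19 = -1.68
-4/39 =-0.10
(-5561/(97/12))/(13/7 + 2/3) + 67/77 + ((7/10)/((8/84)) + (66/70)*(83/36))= -44481913/169653 = -262.19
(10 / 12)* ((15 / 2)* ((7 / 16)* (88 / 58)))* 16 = 1925/29 = 66.38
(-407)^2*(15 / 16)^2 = 37271025/256 = 145589.94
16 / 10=8/5 = 1.60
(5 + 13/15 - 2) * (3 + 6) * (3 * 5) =522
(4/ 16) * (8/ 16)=1/8 = 0.12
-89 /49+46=2165/49 = 44.18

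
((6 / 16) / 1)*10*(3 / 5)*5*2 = 45/2 = 22.50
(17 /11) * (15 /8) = 255/88 = 2.90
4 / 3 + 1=7/3 = 2.33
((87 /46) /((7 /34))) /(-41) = -1479/6601 = -0.22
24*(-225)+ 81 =-5319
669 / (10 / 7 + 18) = 4683/136 = 34.43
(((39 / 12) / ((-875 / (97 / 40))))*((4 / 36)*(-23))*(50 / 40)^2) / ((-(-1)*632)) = 29003/509644800 = 0.00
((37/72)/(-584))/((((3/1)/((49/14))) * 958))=-259/241691904 = 0.00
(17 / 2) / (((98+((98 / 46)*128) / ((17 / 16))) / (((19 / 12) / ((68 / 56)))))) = 7429/237720 = 0.03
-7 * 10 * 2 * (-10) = 1400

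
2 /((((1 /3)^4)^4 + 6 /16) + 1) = 688747536/473513939 = 1.45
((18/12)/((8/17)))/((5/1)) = 51/80 = 0.64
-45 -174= -219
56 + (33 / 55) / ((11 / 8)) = 3104/55 = 56.44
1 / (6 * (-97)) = -1/582 = 0.00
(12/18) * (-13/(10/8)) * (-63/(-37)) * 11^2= -1428.45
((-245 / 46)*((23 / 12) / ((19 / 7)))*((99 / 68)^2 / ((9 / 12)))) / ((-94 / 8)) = 1867635/2064616 = 0.90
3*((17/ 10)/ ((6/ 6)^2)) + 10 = 151/10 = 15.10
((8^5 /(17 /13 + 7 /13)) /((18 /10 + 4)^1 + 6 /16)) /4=40960/57 = 718.60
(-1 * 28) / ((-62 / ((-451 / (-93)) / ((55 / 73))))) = 2.91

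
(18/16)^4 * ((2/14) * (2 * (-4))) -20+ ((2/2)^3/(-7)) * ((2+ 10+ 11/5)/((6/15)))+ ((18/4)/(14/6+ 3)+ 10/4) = -84433/3584 = -23.56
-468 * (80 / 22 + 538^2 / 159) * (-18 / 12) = 746517096/583 = 1280475.29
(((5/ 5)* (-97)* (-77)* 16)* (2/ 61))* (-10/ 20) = -119504/61 = -1959.08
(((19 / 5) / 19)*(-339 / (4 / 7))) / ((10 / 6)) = -7119/100 = -71.19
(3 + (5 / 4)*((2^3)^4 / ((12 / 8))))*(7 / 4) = 71743/12 = 5978.58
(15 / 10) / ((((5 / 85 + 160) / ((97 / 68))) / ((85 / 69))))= 8245/500664 = 0.02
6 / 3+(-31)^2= 963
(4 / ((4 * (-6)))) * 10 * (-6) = 10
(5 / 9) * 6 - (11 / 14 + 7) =-187/42 = -4.45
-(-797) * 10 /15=1594/3 = 531.33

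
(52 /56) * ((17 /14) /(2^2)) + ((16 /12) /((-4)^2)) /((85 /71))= 70271/199920 = 0.35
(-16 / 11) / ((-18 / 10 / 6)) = 160/33 = 4.85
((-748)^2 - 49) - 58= 559397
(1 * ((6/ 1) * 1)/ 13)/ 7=6/91 = 0.07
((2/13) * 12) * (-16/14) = -192/91 = -2.11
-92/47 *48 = -4416/47 = -93.96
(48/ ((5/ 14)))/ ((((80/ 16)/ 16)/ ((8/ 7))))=12288/25 = 491.52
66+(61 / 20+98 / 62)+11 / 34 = 747857/10540 = 70.95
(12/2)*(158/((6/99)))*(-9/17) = -140778/17 = -8281.06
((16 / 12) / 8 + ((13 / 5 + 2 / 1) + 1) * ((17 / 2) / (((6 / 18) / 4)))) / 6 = 17141/180 = 95.23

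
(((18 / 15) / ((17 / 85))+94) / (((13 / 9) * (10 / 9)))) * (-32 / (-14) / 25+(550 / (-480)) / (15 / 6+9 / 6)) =-12.15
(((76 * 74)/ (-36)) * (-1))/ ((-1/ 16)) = -22496/9 = -2499.56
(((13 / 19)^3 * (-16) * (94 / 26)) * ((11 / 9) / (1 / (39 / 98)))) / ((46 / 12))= -18173584/7730093 = -2.35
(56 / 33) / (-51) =-56/1683 = -0.03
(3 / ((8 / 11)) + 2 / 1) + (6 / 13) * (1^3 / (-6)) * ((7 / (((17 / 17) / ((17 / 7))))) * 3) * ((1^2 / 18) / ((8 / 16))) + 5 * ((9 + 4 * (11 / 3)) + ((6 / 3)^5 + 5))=96415/312 = 309.02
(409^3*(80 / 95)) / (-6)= -547343432/57 = -9602516.35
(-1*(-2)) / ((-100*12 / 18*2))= -0.02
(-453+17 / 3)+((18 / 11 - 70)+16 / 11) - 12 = -17366/33 = -526.24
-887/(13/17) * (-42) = 633318/13 = 48716.77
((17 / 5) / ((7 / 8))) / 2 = 68/35 = 1.94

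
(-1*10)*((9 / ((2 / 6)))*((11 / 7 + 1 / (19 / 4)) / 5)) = -12798/133 = -96.23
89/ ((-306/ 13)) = -1157/306 = -3.78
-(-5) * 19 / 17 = 95/17 = 5.59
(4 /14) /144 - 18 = -18.00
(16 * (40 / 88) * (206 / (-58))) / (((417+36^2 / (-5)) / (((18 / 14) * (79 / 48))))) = -203425/587279 = -0.35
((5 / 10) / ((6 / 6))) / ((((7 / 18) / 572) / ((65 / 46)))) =167310/161 = 1039.19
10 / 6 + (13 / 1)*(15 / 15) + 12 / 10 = 238/15 = 15.87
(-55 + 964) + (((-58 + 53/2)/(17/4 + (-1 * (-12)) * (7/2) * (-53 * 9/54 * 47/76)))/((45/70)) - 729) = 1542122/8557 = 180.22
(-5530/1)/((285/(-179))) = 197974/57 = 3473.23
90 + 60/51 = 1550/17 = 91.18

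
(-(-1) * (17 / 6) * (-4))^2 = 1156/9 = 128.44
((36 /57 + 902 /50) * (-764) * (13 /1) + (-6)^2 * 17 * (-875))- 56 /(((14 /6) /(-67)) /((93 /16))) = -676019641/950 = -711599.62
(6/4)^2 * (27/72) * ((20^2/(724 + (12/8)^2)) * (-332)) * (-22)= 23760/7 = 3394.29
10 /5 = 2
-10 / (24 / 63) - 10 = -145/4 = -36.25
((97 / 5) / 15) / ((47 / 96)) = 3104/1175 = 2.64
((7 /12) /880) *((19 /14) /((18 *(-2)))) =-19/760320 = 0.00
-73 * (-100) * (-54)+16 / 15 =-394198.93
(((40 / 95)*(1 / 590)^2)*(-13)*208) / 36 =-1352/14881275 = 0.00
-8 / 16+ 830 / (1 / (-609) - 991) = -80723/60352 = -1.34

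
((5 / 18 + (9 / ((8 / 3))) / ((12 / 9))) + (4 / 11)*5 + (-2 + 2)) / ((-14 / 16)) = -14659/2772 = -5.29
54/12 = 9/2 = 4.50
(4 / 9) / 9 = 4/81 = 0.05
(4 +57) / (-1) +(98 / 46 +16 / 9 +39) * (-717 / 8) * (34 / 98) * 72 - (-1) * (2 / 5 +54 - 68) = -541733861/5635 = -96137.33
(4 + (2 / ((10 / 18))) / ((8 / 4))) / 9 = 29/45 = 0.64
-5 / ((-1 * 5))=1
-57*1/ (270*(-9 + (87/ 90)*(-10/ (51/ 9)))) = 323/16380 = 0.02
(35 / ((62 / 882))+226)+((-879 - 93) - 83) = -10264/31 = -331.10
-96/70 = -1.37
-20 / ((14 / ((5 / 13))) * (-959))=50/87269 = 0.00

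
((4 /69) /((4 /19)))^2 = 361/4761 = 0.08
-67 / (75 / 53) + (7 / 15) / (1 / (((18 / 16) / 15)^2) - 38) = -4466843/94350 = -47.34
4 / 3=1.33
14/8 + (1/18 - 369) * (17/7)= -225353/252 = -894.26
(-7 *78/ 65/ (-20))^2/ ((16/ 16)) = 441/2500 = 0.18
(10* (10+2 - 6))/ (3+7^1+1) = 60/11 = 5.45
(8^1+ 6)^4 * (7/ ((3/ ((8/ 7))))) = 307328/3 = 102442.67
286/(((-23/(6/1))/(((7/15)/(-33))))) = 364/345 = 1.06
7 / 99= 0.07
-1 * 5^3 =-125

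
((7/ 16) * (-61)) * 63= -26901/16 = -1681.31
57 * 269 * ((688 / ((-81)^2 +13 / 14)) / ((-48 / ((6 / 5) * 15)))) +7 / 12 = -663950483/1102404 = -602.28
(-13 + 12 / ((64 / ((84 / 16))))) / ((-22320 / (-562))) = -216089/714240 = -0.30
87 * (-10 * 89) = -77430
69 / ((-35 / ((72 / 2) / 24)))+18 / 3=213/70 = 3.04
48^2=2304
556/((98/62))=17236/49 = 351.76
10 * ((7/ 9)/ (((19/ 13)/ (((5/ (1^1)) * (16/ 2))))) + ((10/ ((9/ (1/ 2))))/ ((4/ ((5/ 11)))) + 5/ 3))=288625/1254 = 230.16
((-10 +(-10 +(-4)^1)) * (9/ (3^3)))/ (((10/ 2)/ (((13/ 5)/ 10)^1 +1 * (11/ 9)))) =-2668/1125 = -2.37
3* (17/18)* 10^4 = 28333.33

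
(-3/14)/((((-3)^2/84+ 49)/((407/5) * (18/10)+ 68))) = -32178/34375 = -0.94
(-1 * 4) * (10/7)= -40/7 = -5.71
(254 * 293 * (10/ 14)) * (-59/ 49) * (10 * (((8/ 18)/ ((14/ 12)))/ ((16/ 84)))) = -1280145.19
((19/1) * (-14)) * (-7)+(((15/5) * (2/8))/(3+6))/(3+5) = 178753/96 = 1862.01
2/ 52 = 1/26 = 0.04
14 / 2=7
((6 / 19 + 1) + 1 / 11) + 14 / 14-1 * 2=85/209 = 0.41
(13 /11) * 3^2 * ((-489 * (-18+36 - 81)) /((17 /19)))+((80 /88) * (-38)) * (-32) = 68690681/187 = 367329.84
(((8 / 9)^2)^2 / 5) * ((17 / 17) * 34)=139264/32805 = 4.25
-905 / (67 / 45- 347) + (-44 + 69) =429425/15548 = 27.62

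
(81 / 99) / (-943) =-9/10373 = 0.00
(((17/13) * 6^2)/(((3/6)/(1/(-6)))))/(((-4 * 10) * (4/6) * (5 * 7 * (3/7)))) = 51/1300 = 0.04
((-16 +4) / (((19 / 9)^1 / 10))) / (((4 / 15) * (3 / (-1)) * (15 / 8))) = 720/19 = 37.89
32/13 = 2.46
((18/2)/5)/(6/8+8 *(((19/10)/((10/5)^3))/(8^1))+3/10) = 144/103 = 1.40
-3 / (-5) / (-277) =-3/1385 = 0.00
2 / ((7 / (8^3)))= 1024/7 = 146.29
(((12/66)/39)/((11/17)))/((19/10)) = 340/89661 = 0.00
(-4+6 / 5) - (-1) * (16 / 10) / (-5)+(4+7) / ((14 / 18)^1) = 1929/175 = 11.02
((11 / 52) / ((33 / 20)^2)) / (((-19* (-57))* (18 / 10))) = 500/12544389 = 0.00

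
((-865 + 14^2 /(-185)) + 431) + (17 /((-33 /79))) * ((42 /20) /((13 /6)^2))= -31176908/68783 = -453.26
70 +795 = 865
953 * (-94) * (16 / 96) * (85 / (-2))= 3807235/6 = 634539.17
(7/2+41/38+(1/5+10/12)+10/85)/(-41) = -55523/397290 = -0.14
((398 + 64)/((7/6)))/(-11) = -36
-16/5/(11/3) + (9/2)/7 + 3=2133/770 = 2.77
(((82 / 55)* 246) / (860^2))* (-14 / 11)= -35301/55932250 = 0.00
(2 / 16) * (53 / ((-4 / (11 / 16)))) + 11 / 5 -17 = -40803/2560 = -15.94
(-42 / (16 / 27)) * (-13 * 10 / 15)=2457/4 = 614.25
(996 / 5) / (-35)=-996/175 = -5.69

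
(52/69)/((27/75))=1300/621 = 2.09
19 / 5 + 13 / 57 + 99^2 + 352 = 10157.03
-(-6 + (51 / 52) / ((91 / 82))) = 12105/2366 = 5.12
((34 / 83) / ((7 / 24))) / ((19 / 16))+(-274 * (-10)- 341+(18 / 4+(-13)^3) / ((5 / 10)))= -21910398/11039 = -1984.82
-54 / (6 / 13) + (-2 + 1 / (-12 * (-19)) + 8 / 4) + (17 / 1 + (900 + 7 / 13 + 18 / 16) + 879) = 9962999/5928 = 1680.67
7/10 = 0.70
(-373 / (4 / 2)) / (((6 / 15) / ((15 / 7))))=-27975/28 = -999.11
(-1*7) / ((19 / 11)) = -4.05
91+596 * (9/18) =389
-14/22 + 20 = 213/11 = 19.36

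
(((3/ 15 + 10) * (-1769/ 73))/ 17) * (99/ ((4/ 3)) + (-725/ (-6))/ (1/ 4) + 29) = -12451991/1460 = -8528.76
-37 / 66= -0.56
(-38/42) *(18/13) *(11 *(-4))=5016/91 = 55.12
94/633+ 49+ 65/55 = 350450/6963 = 50.33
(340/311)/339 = 340/105429 = 0.00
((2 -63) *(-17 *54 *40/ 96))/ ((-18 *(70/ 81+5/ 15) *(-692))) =419985/268496 = 1.56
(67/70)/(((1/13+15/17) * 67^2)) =221/994280 = 0.00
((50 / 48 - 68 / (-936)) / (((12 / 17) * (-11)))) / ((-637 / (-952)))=-43061/200772 = -0.21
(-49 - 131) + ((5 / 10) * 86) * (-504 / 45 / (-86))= -872/5 = -174.40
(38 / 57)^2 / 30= 2/135 = 0.01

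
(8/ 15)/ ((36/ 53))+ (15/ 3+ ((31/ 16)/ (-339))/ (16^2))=361482893/62484480 = 5.79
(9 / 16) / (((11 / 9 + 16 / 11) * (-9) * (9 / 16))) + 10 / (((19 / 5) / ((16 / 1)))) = 211791/5035 = 42.06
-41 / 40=-1.02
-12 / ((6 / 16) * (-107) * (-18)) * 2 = -32/963 = -0.03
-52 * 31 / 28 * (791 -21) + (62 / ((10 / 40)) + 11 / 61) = -2688991/61 = -44081.82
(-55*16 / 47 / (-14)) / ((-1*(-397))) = 440/130613 = 0.00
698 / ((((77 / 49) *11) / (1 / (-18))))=-2443/1089 = -2.24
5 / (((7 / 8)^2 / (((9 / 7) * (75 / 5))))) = 43200/343 = 125.95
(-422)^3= -75151448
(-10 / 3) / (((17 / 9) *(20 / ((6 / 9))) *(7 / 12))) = -0.10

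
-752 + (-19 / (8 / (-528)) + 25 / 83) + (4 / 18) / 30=5628368/11205 = 502.31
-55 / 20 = -11/4 = -2.75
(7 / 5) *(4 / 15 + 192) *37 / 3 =746956/225 = 3319.80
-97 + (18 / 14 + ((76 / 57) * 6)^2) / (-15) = -10642/105 = -101.35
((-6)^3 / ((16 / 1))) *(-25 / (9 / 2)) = 75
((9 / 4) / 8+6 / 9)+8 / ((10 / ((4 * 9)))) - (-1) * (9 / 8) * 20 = 25079/480 = 52.25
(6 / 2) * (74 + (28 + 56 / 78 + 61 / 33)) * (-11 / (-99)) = 14953/429 = 34.86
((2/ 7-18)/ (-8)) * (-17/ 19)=-527/266 = -1.98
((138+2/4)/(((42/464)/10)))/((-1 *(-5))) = 64264/21 = 3060.19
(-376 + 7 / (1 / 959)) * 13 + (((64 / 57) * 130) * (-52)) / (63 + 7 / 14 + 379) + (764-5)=838626404/10089 = 83122.85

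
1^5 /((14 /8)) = 4/7 = 0.57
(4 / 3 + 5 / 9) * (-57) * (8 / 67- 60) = 1295876/201 = 6447.14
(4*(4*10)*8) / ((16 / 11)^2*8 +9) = 49.37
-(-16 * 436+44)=6932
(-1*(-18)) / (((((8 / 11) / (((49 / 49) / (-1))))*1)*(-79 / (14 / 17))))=693/2686 = 0.26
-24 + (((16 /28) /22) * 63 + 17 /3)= -551/33 = -16.70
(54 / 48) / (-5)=-9/40 = -0.22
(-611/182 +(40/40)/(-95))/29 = -4479/38570 = -0.12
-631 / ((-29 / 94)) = 59314/29 = 2045.31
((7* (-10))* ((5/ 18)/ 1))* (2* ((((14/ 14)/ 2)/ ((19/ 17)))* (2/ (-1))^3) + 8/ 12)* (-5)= -323750/513 = -631.09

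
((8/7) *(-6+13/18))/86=-190/2709 = -0.07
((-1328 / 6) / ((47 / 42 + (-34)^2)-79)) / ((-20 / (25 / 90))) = 1162/407529 = 0.00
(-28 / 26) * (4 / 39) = -56/507 = -0.11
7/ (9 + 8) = 7/17 = 0.41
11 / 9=1.22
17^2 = 289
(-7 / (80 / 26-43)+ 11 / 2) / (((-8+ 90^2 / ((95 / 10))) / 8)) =111929/2082228 = 0.05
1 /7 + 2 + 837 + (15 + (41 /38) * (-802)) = -1486/133 = -11.17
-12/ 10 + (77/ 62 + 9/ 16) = 0.60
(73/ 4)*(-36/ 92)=-657/92 = -7.14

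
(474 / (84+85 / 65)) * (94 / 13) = 44556/1109 = 40.18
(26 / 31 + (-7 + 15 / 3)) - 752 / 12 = -63.83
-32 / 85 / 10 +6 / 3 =1.96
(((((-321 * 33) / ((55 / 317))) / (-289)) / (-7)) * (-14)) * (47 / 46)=14347737/33235 = 431.71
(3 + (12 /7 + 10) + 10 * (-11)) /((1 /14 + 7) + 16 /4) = -1334/155 = -8.61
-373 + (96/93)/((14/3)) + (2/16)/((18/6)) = -1941215/5208 = -372.74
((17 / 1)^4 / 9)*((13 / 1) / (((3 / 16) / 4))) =69489472/27 = 2573684.15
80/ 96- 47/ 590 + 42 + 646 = 609547/885 = 688.75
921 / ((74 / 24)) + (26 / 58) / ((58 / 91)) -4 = 18384299/62234 = 295.41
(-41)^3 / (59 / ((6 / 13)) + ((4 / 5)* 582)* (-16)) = 2067630/219653 = 9.41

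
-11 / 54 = -0.20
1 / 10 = 0.10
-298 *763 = -227374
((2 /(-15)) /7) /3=-2/315 = -0.01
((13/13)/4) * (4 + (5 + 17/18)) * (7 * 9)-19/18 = 11201/72 = 155.57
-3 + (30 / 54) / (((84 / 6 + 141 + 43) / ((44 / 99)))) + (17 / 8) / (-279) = -5978803/1988712 = -3.01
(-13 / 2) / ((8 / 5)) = -65/16 = -4.06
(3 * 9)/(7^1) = 27/7 = 3.86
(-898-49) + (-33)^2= 142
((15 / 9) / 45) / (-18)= -1/486 = 0.00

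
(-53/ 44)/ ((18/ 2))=-53/396 = -0.13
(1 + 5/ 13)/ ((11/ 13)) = 18/11 = 1.64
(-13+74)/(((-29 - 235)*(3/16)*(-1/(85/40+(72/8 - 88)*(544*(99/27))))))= -230692057/1188 = -194185.23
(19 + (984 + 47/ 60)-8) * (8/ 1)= 119494/15 = 7966.27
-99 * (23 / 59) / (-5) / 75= 759/7375 = 0.10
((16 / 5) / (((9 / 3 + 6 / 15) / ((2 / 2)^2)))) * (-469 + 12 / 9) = -22448/51 = -440.16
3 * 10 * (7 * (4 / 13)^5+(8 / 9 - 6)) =-170149660/1113879 = -152.75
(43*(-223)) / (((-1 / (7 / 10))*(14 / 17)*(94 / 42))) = 3423273/940 = 3641.78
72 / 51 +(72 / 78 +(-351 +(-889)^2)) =174583886/221 = 789972.33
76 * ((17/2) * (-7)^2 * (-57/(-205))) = 1804278/205 = 8801.36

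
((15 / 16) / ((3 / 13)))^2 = 4225/256 = 16.50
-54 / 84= -9/14 = -0.64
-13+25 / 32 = -391/32 = -12.22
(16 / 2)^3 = 512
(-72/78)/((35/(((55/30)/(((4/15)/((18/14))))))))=-297/1274 = -0.23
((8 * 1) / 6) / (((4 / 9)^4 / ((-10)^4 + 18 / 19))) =207784683/608 = 341751.12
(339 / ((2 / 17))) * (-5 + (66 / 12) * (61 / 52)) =870213/208 = 4183.72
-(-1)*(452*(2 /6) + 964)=3344/3 = 1114.67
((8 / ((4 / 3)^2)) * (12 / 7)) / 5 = 54/35 = 1.54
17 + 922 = 939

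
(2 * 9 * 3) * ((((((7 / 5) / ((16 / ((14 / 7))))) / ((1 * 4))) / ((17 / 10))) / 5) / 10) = 189/6800 = 0.03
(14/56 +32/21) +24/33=2311/924 = 2.50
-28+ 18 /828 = -1287/46 = -27.98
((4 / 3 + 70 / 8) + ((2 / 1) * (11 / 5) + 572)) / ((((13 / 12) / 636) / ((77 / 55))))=156661428/325 = 482035.16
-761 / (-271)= 761/271 = 2.81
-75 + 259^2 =67006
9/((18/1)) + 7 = 15/2 = 7.50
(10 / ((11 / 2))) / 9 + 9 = 911/99 = 9.20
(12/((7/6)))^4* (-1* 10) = -268738560/2401 = -111927.76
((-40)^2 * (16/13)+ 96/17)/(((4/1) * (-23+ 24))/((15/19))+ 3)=6546720/26741 = 244.82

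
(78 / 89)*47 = 41.19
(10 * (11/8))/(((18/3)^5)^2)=55/241864704 = 0.00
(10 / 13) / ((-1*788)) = -5/5122 = 0.00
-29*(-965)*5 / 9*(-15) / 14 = -699625/42 = -16657.74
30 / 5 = 6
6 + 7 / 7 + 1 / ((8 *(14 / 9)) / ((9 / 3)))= 811/112 = 7.24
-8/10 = -4/5 = -0.80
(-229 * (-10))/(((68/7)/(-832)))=-3334240/17 = -196131.76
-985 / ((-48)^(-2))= -2269440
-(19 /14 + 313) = -4401/14 = -314.36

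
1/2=0.50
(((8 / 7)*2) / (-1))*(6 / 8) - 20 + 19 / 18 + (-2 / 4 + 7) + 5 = -577/63 = -9.16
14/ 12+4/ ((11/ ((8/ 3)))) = 47/22 = 2.14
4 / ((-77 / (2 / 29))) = -8/2233 = 0.00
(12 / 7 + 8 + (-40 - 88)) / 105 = -276/245 = -1.13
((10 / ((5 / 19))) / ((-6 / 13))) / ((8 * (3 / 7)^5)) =-4151329/5832 = -711.82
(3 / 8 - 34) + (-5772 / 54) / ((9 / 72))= -63989/72 = -888.74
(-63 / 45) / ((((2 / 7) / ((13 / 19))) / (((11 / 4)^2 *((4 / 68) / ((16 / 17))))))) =-77077/48640 = -1.58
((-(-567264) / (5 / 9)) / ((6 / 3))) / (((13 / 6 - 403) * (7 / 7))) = -15316128/12025 = -1273.69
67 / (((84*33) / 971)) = 65057/2772 = 23.47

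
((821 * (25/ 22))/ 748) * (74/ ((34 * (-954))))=-759425/266883408 = 0.00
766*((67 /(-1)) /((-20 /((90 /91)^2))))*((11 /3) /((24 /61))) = 774833895/33124 = 23391.92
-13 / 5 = -2.60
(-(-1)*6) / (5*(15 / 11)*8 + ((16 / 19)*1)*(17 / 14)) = 4389/40648 = 0.11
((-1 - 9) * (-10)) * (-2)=-200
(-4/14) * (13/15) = -26/105 = -0.25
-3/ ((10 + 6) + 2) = -1/6 = -0.17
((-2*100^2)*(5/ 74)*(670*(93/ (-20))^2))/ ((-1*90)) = 217523.65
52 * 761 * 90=3561480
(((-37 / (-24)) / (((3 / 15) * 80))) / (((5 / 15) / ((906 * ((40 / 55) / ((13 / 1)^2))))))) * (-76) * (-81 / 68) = 25795179/252824 = 102.03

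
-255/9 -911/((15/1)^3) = -96536/3375 = -28.60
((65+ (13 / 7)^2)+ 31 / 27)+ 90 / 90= 93400/1323 = 70.60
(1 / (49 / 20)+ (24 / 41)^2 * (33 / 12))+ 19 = 1676247/82369 = 20.35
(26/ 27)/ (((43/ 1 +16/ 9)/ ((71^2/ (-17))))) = -10082/1581 = -6.38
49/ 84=7/12 = 0.58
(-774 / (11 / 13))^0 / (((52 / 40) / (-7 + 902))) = 8950/13 = 688.46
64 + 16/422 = 13512/211 = 64.04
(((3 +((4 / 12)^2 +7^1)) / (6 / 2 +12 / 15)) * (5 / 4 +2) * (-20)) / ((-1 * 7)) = 24.71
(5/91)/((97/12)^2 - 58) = 720/96187 = 0.01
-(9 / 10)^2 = -81/100 = -0.81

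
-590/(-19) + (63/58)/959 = 4688311/150974 = 31.05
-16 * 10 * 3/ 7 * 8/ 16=-240/7 = -34.29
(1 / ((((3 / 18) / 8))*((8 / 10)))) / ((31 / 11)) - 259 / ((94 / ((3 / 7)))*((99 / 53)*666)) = 36850117/1730916 = 21.29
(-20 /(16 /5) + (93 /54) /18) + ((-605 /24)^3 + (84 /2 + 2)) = -662765839/41472 = -15981.04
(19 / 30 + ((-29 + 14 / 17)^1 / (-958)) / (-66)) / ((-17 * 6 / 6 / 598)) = -707733/31790 = -22.26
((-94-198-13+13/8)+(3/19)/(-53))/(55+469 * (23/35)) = -12220065/14629696 = -0.84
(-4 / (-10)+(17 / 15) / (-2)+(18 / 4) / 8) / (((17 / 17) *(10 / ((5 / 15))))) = 19/1440 = 0.01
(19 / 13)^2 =2.14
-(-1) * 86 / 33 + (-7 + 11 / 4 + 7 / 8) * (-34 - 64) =44003/132 = 333.36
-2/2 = -1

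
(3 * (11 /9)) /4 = 11/12 = 0.92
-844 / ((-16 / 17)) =896.75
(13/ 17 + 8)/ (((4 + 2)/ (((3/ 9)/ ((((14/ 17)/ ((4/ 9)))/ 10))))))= 1490/567 = 2.63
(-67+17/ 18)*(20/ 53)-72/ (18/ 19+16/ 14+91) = -50592614/1968579 = -25.70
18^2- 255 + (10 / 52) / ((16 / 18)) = 14397/208 = 69.22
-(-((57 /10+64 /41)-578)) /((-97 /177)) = 41418531/39770 = 1041.45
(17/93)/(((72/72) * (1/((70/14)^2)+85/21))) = 2975/66526 = 0.04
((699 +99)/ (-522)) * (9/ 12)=-133/116 = -1.15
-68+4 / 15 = -1016/15 = -67.73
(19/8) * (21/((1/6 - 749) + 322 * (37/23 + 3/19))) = -22743/82076 = -0.28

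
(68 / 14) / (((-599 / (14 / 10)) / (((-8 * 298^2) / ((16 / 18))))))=27174024/2995 = 9073.13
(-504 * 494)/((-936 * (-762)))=-0.35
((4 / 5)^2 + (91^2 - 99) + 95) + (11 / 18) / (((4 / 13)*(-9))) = 134094193/16200 = 8277.42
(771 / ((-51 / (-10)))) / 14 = 1285/119 = 10.80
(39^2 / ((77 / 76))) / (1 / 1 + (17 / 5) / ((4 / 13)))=2311920/18557 = 124.58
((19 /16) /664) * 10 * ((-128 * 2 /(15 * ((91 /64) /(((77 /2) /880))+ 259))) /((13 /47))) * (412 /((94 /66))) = -1.10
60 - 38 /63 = 3742/63 = 59.40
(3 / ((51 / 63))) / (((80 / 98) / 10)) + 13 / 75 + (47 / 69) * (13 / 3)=17074921/351900 = 48.52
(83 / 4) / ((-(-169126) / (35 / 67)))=2905/45325768 = 0.00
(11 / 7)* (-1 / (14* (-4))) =11/392 = 0.03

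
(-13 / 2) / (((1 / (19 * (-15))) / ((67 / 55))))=49647/22 = 2256.68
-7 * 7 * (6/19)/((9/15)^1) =-490/19 = -25.79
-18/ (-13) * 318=5724/13 = 440.31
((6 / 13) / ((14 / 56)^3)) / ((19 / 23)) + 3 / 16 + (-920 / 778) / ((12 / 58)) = 139416011/4611984 = 30.23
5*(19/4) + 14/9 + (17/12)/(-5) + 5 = 1351/45 = 30.02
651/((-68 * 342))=-0.03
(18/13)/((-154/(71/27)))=-71/3003 = -0.02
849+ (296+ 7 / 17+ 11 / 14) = 272795/238 = 1146.20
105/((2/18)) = 945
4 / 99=0.04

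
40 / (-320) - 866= -866.12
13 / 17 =0.76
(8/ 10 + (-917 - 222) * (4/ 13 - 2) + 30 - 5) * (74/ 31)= 9395558/2015 = 4662.81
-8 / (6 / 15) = -20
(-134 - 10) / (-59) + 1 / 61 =8843/3599 = 2.46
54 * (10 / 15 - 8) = -396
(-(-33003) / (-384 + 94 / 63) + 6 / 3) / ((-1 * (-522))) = -2030993/12579156 = -0.16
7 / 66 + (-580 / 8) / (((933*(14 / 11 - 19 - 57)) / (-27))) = 438593/5624124 = 0.08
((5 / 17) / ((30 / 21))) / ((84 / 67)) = 67/408 = 0.16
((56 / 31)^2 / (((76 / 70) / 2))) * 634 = 69587840/18259 = 3811.15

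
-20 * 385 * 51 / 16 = -98175/4 = -24543.75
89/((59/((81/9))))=801/59 = 13.58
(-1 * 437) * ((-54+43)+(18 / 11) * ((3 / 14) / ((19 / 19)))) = 358340/77 = 4653.77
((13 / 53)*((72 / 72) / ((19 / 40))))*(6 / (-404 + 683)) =1040/93651 = 0.01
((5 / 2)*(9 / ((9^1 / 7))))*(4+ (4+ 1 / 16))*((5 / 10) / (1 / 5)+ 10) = 112875/64 = 1763.67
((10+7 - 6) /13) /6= 11/78 = 0.14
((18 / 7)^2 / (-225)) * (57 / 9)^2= -1444/1225 = -1.18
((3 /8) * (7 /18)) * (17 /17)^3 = 0.15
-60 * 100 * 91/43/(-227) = 546000/9761 = 55.94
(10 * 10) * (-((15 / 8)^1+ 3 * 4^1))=-2775/2 = -1387.50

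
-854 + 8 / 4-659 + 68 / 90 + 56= -65441/45 = -1454.24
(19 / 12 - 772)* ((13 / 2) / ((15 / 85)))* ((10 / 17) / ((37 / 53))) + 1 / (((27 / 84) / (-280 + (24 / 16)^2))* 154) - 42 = -3545827/148 = -23958.29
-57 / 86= -0.66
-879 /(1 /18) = -15822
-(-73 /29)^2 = -6.34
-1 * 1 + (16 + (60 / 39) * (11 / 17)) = 3535/221 = 16.00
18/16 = 9/8 = 1.12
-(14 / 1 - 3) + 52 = 41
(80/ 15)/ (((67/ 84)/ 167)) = 1116.66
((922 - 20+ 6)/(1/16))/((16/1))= 908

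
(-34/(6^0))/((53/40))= -1360/53 = -25.66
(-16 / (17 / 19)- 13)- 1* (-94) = 1073/17 = 63.12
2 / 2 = 1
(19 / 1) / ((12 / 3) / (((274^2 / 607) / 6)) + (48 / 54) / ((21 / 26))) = 67399479/4592290 = 14.68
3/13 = 0.23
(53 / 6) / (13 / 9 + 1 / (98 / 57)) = 7791/1787 = 4.36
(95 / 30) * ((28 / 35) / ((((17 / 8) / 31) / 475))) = 895280/51 = 17554.51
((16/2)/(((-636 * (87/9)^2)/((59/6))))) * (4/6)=-118/133719 = 0.00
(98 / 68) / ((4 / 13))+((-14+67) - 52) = 773/136 = 5.68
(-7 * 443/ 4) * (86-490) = 313201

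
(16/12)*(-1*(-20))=80/3 = 26.67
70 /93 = 0.75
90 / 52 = 45/26 = 1.73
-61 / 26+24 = 21.65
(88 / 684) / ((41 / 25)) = 550/7011 = 0.08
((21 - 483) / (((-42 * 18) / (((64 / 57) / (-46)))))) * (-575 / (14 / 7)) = 2200/513 = 4.29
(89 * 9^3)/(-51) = -1272.18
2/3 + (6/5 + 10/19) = 682/285 = 2.39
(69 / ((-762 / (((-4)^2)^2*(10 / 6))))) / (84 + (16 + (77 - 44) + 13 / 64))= -188416/649605 = -0.29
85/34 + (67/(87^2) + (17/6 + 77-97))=-110945/7569 = -14.66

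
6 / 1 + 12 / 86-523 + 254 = -11303/43 = -262.86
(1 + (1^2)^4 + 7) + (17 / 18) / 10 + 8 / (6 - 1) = 385/36 = 10.69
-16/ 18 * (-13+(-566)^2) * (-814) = 695357872/3 = 231785957.33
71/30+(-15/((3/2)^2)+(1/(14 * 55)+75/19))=-514/1463 = -0.35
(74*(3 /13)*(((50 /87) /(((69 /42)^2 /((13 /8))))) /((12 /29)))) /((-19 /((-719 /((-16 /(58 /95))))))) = -20.62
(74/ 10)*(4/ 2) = 74/5 = 14.80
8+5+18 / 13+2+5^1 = 278/13 = 21.38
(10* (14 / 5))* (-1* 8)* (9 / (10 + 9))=-2016/19 = -106.11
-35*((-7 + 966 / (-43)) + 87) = -86590/43 = -2013.72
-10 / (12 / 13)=-65/6 = -10.83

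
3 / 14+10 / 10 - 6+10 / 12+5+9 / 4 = 277/84 = 3.30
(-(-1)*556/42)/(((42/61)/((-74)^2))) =46431004/441 = 105285.72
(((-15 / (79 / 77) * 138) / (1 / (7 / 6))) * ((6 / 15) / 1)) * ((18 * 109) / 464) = -36484371/9164 = -3981.27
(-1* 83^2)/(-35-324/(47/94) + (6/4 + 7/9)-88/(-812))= 25172406/2486963 = 10.12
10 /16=5/8 = 0.62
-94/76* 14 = -329/19 = -17.32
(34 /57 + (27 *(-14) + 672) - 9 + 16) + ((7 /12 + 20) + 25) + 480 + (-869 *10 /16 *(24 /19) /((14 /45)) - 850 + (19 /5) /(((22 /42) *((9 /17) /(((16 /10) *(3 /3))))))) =-968241709/438900 = -2206.06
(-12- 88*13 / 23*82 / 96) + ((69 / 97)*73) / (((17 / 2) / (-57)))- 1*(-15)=-88227485/227562 = -387.71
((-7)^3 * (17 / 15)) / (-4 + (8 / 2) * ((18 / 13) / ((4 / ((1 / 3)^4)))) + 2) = 227409/1160 = 196.04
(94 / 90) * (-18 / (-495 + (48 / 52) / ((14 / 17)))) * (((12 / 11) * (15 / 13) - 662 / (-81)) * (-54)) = -143767736/7415595 = -19.39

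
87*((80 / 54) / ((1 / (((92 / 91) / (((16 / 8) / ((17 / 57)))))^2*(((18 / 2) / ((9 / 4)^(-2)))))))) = 399019410/2989441 = 133.48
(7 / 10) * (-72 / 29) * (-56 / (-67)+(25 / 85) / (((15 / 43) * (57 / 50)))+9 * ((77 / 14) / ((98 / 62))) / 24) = -87962563/17572492 = -5.01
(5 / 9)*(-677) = -3385/9 = -376.11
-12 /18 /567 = -2/1701 = 0.00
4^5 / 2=512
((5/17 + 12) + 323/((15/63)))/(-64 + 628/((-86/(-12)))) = 1250827/21590 = 57.94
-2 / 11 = -0.18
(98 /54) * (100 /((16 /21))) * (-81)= -77175/4 = -19293.75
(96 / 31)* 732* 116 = 8151552/31 = 262953.29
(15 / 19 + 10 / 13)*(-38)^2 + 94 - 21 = 30209/13 = 2323.77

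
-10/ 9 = -1.11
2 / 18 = 1/9 = 0.11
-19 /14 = -1.36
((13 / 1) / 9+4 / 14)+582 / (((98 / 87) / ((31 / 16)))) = 7075651/7056 = 1002.79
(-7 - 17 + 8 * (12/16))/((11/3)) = -54/11 = -4.91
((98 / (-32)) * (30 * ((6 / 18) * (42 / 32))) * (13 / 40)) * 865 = -11571105/1024 = -11299.91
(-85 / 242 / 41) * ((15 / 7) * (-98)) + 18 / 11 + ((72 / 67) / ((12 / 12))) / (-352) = 4563465/1329548 = 3.43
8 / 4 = 2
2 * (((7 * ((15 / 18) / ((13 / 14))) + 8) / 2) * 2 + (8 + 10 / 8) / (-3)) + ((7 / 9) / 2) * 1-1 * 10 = 1496/117 = 12.79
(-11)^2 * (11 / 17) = 1331/17 = 78.29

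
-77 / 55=-7/5 = -1.40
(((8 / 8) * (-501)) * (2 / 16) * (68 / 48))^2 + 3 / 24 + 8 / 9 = 72548633/9216 = 7872.03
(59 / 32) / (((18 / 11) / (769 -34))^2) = 371977.84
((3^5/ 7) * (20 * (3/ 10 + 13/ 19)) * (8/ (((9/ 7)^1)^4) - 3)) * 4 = -37400/189 = -197.88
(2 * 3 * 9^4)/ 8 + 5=19703/4 = 4925.75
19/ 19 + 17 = 18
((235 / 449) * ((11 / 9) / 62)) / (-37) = -2585/9270054 = 0.00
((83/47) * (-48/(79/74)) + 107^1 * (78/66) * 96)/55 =492576192/2246365 = 219.28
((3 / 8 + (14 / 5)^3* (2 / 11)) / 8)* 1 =48029/88000 = 0.55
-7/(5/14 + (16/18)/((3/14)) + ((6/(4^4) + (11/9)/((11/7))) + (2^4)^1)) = -169344/515447 = -0.33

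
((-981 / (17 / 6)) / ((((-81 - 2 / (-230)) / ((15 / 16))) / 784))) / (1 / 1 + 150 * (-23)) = -248757075/273053881 = -0.91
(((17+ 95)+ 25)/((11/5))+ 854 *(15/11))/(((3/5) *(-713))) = -67475/23529 = -2.87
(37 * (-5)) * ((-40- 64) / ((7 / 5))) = 96200/7 = 13742.86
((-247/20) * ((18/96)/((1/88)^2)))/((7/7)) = -89661/5 = -17932.20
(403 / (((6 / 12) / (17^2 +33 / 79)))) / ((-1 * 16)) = -1151774/79 = -14579.42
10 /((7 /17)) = 170/7 = 24.29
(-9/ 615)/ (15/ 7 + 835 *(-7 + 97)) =-7/35947775 = 0.00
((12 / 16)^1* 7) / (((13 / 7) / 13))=147/4 = 36.75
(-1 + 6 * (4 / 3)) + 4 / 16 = 29/4 = 7.25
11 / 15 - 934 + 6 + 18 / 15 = -13891/15 = -926.07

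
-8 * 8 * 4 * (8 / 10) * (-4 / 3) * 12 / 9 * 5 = 16384/9 = 1820.44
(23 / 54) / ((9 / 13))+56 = 27515/486 = 56.62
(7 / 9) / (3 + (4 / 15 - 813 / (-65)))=455/9228 = 0.05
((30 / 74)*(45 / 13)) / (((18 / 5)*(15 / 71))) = 1.85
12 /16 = 3/4 = 0.75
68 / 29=2.34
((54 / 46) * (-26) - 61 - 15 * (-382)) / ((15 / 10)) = 259370/69 = 3758.99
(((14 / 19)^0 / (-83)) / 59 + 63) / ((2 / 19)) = 2930845/4897 = 598.50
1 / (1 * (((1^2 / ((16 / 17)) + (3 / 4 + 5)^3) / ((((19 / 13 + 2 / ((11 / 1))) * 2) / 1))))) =6016/349921 = 0.02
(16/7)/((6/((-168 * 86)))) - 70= -5574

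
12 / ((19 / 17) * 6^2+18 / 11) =374/1305 = 0.29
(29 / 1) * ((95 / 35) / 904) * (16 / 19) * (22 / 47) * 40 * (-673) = -34349920/37177 = -923.96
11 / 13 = 0.85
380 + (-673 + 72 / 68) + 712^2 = 8613085/17 = 506652.06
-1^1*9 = -9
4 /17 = 0.24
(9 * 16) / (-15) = -48/5 = -9.60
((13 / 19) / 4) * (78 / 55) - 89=-185503/2090 = -88.76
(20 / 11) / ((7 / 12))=240/77 = 3.12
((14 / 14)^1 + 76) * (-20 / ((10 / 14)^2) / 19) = -15092/95 = -158.86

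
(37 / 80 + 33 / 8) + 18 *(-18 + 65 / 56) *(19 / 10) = -319937/560 = -571.32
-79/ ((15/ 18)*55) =-474/275 = -1.72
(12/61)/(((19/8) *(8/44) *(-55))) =-48/5795 = -0.01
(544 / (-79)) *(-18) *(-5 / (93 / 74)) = -1207680/2449 = -493.13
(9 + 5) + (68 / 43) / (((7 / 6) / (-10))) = 134/301 = 0.45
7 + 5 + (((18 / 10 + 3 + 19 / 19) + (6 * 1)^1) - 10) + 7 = 20.80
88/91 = 0.97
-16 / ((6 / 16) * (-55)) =128/165 = 0.78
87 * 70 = 6090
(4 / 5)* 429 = 1716/5 = 343.20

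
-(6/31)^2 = -36/961 = -0.04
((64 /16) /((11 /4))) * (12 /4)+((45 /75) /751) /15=4.36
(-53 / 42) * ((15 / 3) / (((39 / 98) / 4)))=-7420/117 = -63.42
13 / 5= 2.60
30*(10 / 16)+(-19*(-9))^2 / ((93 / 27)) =1055001/124 = 8508.07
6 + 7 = 13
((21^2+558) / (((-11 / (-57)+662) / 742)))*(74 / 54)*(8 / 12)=38600324/37745 = 1022.66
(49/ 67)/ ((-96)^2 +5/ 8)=392/4940111 = 0.00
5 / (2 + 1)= 5/3 = 1.67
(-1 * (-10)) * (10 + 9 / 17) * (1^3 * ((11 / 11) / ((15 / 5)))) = 1790/51 = 35.10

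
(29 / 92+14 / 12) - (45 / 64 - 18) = 82927/4416 = 18.78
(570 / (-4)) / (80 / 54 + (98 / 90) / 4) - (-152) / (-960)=-9251993/113640 = -81.41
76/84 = 19/21 = 0.90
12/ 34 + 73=1247/17 = 73.35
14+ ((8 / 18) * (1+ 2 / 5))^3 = 1297702/91125 = 14.24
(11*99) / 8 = 136.12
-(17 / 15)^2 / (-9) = 289/2025 = 0.14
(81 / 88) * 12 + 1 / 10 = 11.15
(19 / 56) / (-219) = -19/12264 = 0.00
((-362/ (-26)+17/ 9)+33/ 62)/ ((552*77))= 118561/308324016 = 0.00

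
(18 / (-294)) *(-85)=255/49 = 5.20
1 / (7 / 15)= 15/7 = 2.14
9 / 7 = 1.29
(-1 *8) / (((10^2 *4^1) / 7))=-7/50 = -0.14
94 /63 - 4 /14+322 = 20362/63 = 323.21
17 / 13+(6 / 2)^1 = 56/13 = 4.31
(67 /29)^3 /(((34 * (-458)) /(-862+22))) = 63160230/94946377 = 0.67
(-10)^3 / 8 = -125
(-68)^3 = -314432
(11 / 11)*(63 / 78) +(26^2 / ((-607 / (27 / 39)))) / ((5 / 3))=27231/78910 = 0.35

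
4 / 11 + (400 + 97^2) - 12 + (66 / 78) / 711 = 996127474/101673 = 9797.36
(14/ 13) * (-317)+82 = -3372/13 = -259.38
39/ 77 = 0.51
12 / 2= 6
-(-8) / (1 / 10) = 80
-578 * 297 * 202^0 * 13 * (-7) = 15621606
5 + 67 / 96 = 547/96 = 5.70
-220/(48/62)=-284.17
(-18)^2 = 324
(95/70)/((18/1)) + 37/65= 10559/16380 = 0.64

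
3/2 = 1.50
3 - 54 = -51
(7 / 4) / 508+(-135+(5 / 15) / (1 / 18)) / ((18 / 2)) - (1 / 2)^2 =-88879/6096 = -14.58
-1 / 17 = -0.06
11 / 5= 2.20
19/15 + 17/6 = 41/10 = 4.10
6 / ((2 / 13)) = 39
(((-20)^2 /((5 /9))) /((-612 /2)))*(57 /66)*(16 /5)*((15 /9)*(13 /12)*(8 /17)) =-5.53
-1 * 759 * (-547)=415173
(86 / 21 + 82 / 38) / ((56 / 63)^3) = 606285/68096 = 8.90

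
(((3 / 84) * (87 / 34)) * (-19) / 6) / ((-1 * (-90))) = -551/171360 = 0.00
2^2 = 4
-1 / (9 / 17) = -17/9 = -1.89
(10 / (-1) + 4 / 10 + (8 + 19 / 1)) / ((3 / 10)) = 58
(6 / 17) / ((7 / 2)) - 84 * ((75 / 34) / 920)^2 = 6873549/68490688 = 0.10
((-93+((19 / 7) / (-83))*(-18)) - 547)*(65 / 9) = -24147370/5229 = -4617.97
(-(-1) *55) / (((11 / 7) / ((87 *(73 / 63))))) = 10585/3 = 3528.33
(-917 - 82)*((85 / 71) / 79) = -84915/5609 = -15.14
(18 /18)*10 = 10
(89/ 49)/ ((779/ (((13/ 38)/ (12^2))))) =1157/208871712 = 0.00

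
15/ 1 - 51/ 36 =163/12 = 13.58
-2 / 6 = -1/3 = -0.33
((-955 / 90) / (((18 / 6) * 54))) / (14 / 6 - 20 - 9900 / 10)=191/2938356 = 0.00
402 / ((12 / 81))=5427/2 = 2713.50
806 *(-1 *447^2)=-161046054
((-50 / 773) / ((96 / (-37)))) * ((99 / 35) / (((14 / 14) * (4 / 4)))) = 6105/86576 = 0.07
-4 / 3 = -1.33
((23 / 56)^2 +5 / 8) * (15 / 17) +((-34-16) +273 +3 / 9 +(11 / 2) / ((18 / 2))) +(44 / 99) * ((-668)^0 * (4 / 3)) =324212045/1439424 = 225.24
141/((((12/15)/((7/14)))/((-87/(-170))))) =12267/272 = 45.10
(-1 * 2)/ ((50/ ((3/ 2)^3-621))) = 4941/200 = 24.70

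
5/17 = 0.29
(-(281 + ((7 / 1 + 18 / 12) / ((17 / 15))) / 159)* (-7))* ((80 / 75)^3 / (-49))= -61011968/1252125 = -48.73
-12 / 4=-3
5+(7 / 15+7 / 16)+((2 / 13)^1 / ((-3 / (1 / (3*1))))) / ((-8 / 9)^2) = 36707/6240 = 5.88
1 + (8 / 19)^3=7371/6859 = 1.07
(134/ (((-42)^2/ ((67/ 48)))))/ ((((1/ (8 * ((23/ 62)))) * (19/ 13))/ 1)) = 1342211/6233976 = 0.22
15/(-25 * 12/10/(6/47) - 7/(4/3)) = -60/961 = -0.06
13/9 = 1.44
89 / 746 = 0.12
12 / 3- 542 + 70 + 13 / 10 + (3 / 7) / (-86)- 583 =-1579806/1505 = -1049.70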